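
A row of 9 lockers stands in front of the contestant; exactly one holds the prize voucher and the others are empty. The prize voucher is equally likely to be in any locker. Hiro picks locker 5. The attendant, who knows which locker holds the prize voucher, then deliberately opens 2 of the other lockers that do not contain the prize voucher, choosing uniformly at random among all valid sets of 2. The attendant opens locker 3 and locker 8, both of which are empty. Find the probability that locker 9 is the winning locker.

4/27

Condition on the true location of the prize voucher.
If it is in any of lockers 1, 2, 4, 6, 7, and 9 (prior 1/9 each): the attendant has 21 equally likely choices, so probability 1/21; weight (1/9)·(1/21) = 1/189 each.
If it is in either of lockers 3 and 8 (prior 1/9 each): that locker was opened and seen not to hold the prize — ruled out; weight (1/9)·0 = 0 each.
If it is in locker 5 (prior 1/9): the attendant has 28 equally likely choices, so probability 1/28; weight (1/9)·(1/28) = 1/252.
The weights sum to 1/28.
So P(the prize voucher in locker 9 | the attendant opened locker 3 and locker 8) = (1/189) / (1/28) = 4/27.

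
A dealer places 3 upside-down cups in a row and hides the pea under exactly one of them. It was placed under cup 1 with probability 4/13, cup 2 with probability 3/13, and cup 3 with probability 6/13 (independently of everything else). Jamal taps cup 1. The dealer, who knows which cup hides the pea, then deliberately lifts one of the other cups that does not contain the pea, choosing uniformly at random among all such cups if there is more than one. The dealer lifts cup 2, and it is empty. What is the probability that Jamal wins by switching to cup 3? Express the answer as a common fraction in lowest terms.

Apply Bayes' rule, conditioning on where the pea actually is.
If it is under cup 1 (prior 4/13): the dealer has 2 equally likely choices, so probability 1/2; weight (4/13)·(1/2) = 2/13.
If it is under cup 2 (prior 3/13): the dealer opened cup 2, so this case is ruled out; weight (3/13)·0 = 0.
If it is under cup 3 (prior 6/13): the dealer has no choice, probability 1; weight (6/13)·1 = 6/13.
The weights sum to 8/13.
So P(the pea under cup 3 | the dealer opened cup 2) = (6/13) / (8/13) = 3/4.

3/4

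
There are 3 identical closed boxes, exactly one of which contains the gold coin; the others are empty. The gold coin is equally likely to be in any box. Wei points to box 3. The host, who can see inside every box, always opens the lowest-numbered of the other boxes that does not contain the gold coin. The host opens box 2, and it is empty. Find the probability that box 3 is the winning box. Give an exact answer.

0

Condition on the true location of the gold coin.
If it is in box 1 (prior 1/3): box 2 is the lowest-numbered option available, probability 1; weight (1/3)·1 = 1/3.
If it is in box 2 (prior 1/3): the host opened box 2, so this case is ruled out; weight (1/3)·0 = 0.
If it is in box 3 (prior 1/3): the host would have opened box 1 instead, probability 0; weight (1/3)·0 = 0.
The weights sum to 1/3.
So P(the gold coin in box 3 | the host opened box 2) = 0 / (1/3) = 0.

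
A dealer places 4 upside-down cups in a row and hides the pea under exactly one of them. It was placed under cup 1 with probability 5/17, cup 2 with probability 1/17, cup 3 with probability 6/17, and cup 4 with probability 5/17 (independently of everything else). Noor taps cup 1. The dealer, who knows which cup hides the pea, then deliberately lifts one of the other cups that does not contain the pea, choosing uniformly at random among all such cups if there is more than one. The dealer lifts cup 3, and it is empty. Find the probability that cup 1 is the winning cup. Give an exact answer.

5/14

Condition on the true location of the pea.
If it is under cup 1 (prior 5/17): the dealer has 3 equally likely choices, so probability 1/3; weight (5/17)·(1/3) = 5/51.
If it is under cup 2 (prior 1/17): the dealer has 2 equally likely choices, so probability 1/2; weight (1/17)·(1/2) = 1/34.
If it is under cup 3 (prior 6/17): the dealer opened cup 3, so this case is ruled out; weight (6/17)·0 = 0.
If it is under cup 4 (prior 5/17): the dealer has 2 equally likely choices, so probability 1/2; weight (5/17)·(1/2) = 5/34.
The weights sum to 14/51.
So P(the pea under cup 1 | the dealer opened cup 3) = (5/51) / (14/51) = 5/14.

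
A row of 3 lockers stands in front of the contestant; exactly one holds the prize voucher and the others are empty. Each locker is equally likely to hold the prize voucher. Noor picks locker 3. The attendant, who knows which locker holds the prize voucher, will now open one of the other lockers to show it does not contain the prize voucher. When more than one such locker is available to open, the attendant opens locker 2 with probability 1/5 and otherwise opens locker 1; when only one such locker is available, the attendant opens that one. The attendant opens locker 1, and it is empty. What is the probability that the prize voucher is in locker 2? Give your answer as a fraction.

Consider each possible location of the prize voucher in turn.
If it is in locker 1 (prior 1/3): the attendant opened locker 1, so this case is ruled out; weight (1/3)·0 = 0.
If it is in locker 2 (prior 1/3): only locker 1 is available, probability 1; weight (1/3)·1 = 1/3.
If it is in locker 3 (prior 1/3): locker 2 is available but not opened, probability 4/5; weight (1/3)·(4/5) = 4/15.
The weights sum to 3/5.
So P(the prize voucher in locker 2 | the attendant opened locker 1) = (1/3) / (3/5) = 5/9.

5/9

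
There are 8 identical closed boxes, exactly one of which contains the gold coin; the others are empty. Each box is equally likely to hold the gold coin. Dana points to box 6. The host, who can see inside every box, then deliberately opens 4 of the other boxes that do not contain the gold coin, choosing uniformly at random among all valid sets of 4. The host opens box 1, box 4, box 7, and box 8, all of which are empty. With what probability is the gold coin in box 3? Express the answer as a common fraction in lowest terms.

Consider each possible location of the gold coin in turn.
If it is in any of boxes 1, 4, 7, and 8 (prior 1/8 each): that box was opened and seen not to hold the prize — ruled out; weight (1/8)·0 = 0 each.
If it is in any of boxes 2, 3, and 5 (prior 1/8 each): the host has 15 equally likely choices, so probability 1/15; weight (1/8)·(1/15) = 1/120 each.
If it is in box 6 (prior 1/8): the host has 35 equally likely choices, so probability 1/35; weight (1/8)·(1/35) = 1/280.
The weights sum to 1/35.
So P(the gold coin in box 3 | the host opened box 1, box 4, box 7, and box 8) = (1/120) / (1/35) = 7/24.

7/24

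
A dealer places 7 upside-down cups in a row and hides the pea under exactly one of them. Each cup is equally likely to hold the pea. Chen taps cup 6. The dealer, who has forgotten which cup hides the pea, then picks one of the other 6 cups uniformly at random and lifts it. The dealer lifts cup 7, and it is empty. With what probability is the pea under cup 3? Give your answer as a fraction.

1/6

Condition on the true location of the pea.
If it is under any of cups 1, 2, 3, 4, 5, and 6 (prior 1/7 each): the dealer picks cup 7 with probability 1/6 regardless, and it is not the prize; weight (1/7)·(1/6) = 1/42 each.
If it is under cup 7 (prior 1/7): the dealer opened cup 7, so this case is ruled out; weight (1/7)·0 = 0.
The weights sum to 1/7.
So P(the pea under cup 3 | the dealer opened cup 7) = (1/42) / (1/7) = 1/6.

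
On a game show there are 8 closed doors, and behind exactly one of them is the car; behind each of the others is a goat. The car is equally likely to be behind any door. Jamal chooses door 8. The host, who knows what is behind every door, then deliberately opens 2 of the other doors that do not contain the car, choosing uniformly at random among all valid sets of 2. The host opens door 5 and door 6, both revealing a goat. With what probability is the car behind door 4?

7/40

Apply Bayes' rule, conditioning on where the car actually is.
If it is behind any of doors 1, 2, 3, 4, and 7 (prior 1/8 each): the host has 15 equally likely choices, so probability 1/15; weight (1/8)·(1/15) = 1/120 each.
If it is behind either of doors 5 and 6 (prior 1/8 each): that door was opened and seen not to hold the prize — ruled out; weight (1/8)·0 = 0 each.
If it is behind door 8 (prior 1/8): the host has 21 equally likely choices, so probability 1/21; weight (1/8)·(1/21) = 1/168.
The weights sum to 1/21.
So P(the car behind door 4 | the host opened door 5 and door 6) = (1/120) / (1/21) = 7/40.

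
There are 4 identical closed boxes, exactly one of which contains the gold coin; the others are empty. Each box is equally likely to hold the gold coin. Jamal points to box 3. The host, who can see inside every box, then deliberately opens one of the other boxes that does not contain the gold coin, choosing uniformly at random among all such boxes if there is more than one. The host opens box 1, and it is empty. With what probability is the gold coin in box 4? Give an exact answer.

3/8

Condition on the true location of the gold coin.
If it is in box 1 (prior 1/4): the host opened box 1, so this case is ruled out; weight (1/4)·0 = 0.
If it is in either of boxes 2 and 4 (prior 1/4 each): the host has 2 equally likely choices, so probability 1/2; weight (1/4)·(1/2) = 1/8 each.
If it is in box 3 (prior 1/4): the host has 3 equally likely choices, so probability 1/3; weight (1/4)·(1/3) = 1/12.
The weights sum to 1/3.
So P(the gold coin in box 4 | the host opened box 1) = (1/8) / (1/3) = 3/8.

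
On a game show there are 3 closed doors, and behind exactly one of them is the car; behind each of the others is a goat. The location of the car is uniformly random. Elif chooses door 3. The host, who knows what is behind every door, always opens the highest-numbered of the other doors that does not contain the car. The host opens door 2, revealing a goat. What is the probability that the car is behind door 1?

1/2

Condition on the true location of the car.
If it is behind either of doors 1 and 3 (prior 1/3 each): door 2 is the highest-numbered option available, probability 1; weight (1/3)·1 = 1/3 each.
If it is behind door 2 (prior 1/3): the host opened door 2, so this case is ruled out; weight (1/3)·0 = 0.
The weights sum to 2/3.
So P(the car behind door 1 | the host opened door 2) = (1/3) / (2/3) = 1/2.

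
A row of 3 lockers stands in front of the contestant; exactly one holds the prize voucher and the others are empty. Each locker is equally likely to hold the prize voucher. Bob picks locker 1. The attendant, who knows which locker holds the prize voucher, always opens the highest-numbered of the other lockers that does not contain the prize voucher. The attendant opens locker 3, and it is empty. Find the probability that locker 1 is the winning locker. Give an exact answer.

1/2

Apply Bayes' rule, conditioning on where the prize voucher actually is.
If it is in either of lockers 1 and 2 (prior 1/3 each): locker 3 is the highest-numbered option available, probability 1; weight (1/3)·1 = 1/3 each.
If it is in locker 3 (prior 1/3): the attendant opened locker 3, so this case is ruled out; weight (1/3)·0 = 0.
The weights sum to 2/3.
So P(the prize voucher in locker 1 | the attendant opened locker 3) = (1/3) / (2/3) = 1/2.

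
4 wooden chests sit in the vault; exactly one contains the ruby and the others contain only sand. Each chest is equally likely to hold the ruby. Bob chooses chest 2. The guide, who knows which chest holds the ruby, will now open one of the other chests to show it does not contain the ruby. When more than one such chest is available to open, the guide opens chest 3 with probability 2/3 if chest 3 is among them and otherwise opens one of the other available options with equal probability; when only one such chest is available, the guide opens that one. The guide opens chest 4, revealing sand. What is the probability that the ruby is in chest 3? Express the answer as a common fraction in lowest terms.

Consider each possible location of the ruby in turn.
If it is in chest 1 (prior 1/4): chest 3 is available but not opened, probability 1/3; weight (1/4)·(1/3) = 1/12.
If it is in chest 2 (prior 1/4): chest 3 is available but not opened; chest 4 gets probability (1 − 2/3)/2 = 1/6; weight (1/4)·(1/6) = 1/24.
If it is in chest 3 (prior 1/4): chest 3 holds the prize so is unavailable; the guide chooses uniformly among the 2 others, probability 1/2; weight (1/4)·(1/2) = 1/8.
If it is in chest 4 (prior 1/4): the guide opened chest 4, so this case is ruled out; weight (1/4)·0 = 0.
The weights sum to 1/4.
So P(the ruby in chest 3 | the guide opened chest 4) = (1/8) / (1/4) = 1/2.

1/2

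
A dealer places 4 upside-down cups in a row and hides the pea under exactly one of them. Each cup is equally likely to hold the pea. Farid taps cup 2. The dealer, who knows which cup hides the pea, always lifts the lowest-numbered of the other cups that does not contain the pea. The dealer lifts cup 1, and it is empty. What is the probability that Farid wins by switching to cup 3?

Consider each possible location of the pea in turn.
If it is under cup 1 (prior 1/4): the dealer opened cup 1, so this case is ruled out; weight (1/4)·0 = 0.
If it is under any of cups 2, 3, and 4 (prior 1/4 each): cup 1 is the lowest-numbered option available, probability 1; weight (1/4)·1 = 1/4 each.
The weights sum to 3/4.
So P(the pea under cup 3 | the dealer opened cup 1) = (1/4) / (3/4) = 1/3.

1/3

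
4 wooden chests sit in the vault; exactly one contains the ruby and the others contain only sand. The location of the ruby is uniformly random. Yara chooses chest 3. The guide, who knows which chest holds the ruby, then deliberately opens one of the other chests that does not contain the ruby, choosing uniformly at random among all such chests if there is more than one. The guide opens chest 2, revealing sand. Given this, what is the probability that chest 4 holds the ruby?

Consider each possible location of the ruby in turn.
If it is in either of chests 1 and 4 (prior 1/4 each): the guide has 2 equally likely choices, so probability 1/2; weight (1/4)·(1/2) = 1/8 each.
If it is in chest 2 (prior 1/4): the guide opened chest 2, so this case is ruled out; weight (1/4)·0 = 0.
If it is in chest 3 (prior 1/4): the guide has 3 equally likely choices, so probability 1/3; weight (1/4)·(1/3) = 1/12.
The weights sum to 1/3.
So P(the ruby in chest 4 | the guide opened chest 2) = (1/8) / (1/3) = 3/8.

3/8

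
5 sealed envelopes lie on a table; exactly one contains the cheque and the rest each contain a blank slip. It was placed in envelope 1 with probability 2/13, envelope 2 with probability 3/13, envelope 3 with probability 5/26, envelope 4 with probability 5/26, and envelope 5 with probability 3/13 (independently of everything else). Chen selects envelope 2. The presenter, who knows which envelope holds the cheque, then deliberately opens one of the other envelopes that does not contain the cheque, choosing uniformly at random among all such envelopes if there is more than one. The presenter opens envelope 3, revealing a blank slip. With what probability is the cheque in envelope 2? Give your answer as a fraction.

3/13

Condition on the true location of the cheque.
If it is in envelope 1 (prior 2/13): the presenter has 3 equally likely choices, so probability 1/3; weight (2/13)·(1/3) = 2/39.
If it is in envelope 2 (prior 3/13): the presenter has 4 equally likely choices, so probability 1/4; weight (3/13)·(1/4) = 3/52.
If it is in envelope 3 (prior 5/26): the presenter opened envelope 3, so this case is ruled out; weight (5/26)·0 = 0.
If it is in envelope 4 (prior 5/26): the presenter has 3 equally likely choices, so probability 1/3; weight (5/26)·(1/3) = 5/78.
If it is in envelope 5 (prior 3/13): the presenter has 3 equally likely choices, so probability 1/3; weight (3/13)·(1/3) = 1/13.
The weights sum to 1/4.
So P(the cheque in envelope 2 | the presenter opened envelope 3) = (3/52) / (1/4) = 3/13.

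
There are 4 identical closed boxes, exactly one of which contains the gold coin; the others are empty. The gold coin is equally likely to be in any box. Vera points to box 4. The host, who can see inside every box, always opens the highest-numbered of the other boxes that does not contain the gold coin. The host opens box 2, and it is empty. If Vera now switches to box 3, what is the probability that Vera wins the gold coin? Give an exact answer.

1

Apply Bayes' rule, conditioning on where the gold coin actually is.
If it is in either of boxes 1 and 4 (prior 1/4 each): the host would have opened box 3 instead, probability 0; weight (1/4)·0 = 0 each.
If it is in box 2 (prior 1/4): the host opened box 2, so this case is ruled out; weight (1/4)·0 = 0.
If it is in box 3 (prior 1/4): box 2 is the highest-numbered option available, probability 1; weight (1/4)·1 = 1/4.
The weights sum to 1/4.
So P(the gold coin in box 3 | the host opened box 2) = (1/4) / (1/4) = 1.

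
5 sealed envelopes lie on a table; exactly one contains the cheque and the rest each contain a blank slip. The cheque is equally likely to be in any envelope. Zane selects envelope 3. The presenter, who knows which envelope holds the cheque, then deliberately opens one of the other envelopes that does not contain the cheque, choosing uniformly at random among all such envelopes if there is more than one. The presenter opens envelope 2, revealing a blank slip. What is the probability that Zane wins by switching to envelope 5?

4/15

Consider each possible location of the cheque in turn.
If it is in any of envelopes 1, 4, and 5 (prior 1/5 each): the presenter has 3 equally likely choices, so probability 1/3; weight (1/5)·(1/3) = 1/15 each.
If it is in envelope 2 (prior 1/5): the presenter opened envelope 2, so this case is ruled out; weight (1/5)·0 = 0.
If it is in envelope 3 (prior 1/5): the presenter has 4 equally likely choices, so probability 1/4; weight (1/5)·(1/4) = 1/20.
The weights sum to 1/4.
So P(the cheque in envelope 5 | the presenter opened envelope 2) = (1/15) / (1/4) = 4/15.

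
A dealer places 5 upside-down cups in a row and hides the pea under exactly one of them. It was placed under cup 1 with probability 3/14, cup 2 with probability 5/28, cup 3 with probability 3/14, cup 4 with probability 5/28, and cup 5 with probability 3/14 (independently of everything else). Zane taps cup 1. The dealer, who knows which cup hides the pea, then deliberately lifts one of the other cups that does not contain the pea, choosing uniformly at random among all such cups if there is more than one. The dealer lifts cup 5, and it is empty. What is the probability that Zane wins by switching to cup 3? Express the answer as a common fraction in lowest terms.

Consider each possible location of the pea in turn.
If it is under cup 1 (prior 3/14): the dealer has 4 equally likely choices, so probability 1/4; weight (3/14)·(1/4) = 3/56.
If it is under either of cups 2 and 4 (prior 5/28 each): the dealer has 3 equally likely choices, so probability 1/3; weight (5/28)·(1/3) = 5/84 each.
If it is under cup 3 (prior 3/14): the dealer has 3 equally likely choices, so probability 1/3; weight (3/14)·(1/3) = 1/14.
If it is under cup 5 (prior 3/14): the dealer opened cup 5, so this case is ruled out; weight (3/14)·0 = 0.
The weights sum to 41/168.
So P(the pea under cup 3 | the dealer opened cup 5) = (1/14) / (41/168) = 12/41.

12/41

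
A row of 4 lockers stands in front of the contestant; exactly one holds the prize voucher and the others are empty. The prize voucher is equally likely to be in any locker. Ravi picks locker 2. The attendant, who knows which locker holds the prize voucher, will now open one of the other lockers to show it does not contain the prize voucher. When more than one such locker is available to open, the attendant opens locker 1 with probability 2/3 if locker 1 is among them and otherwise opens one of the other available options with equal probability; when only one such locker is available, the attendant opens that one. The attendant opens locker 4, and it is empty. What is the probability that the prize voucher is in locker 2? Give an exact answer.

Consider each possible location of the prize voucher in turn.
If it is in locker 1 (prior 1/4): locker 1 holds the prize so is unavailable; the attendant chooses uniformly among the 2 others, probability 1/2; weight (1/4)·(1/2) = 1/8.
If it is in locker 2 (prior 1/4): locker 1 is available but not opened; locker 4 gets probability (1 − 2/3)/2 = 1/6; weight (1/4)·(1/6) = 1/24.
If it is in locker 3 (prior 1/4): locker 1 is available but not opened, probability 1/3; weight (1/4)·(1/3) = 1/12.
If it is in locker 4 (prior 1/4): the attendant opened locker 4, so this case is ruled out; weight (1/4)·0 = 0.
The weights sum to 1/4.
So P(the prize voucher in locker 2 | the attendant opened locker 4) = (1/24) / (1/4) = 1/6.

1/6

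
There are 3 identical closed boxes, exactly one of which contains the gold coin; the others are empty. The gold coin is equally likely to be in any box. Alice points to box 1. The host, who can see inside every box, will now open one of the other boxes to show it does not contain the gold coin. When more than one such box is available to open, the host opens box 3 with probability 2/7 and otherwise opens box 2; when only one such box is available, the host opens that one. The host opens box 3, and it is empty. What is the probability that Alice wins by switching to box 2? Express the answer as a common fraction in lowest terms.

7/9

Apply Bayes' rule, conditioning on where the gold coin actually is.
If it is in box 1 (prior 1/3): box 3 is available, opened with probability 2/7; weight (1/3)·(2/7) = 2/21.
If it is in box 2 (prior 1/3): only box 3 is available, probability 1; weight (1/3)·1 = 1/3.
If it is in box 3 (prior 1/3): the host opened box 3, so this case is ruled out; weight (1/3)·0 = 0.
The weights sum to 3/7.
So P(the gold coin in box 2 | the host opened box 3) = (1/3) / (3/7) = 7/9.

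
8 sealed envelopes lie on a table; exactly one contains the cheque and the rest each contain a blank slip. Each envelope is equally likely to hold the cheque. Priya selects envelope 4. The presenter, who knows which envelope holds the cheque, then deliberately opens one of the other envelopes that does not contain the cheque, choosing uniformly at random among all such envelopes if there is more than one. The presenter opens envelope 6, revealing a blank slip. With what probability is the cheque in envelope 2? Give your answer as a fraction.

Condition on the true location of the cheque.
If it is in any of envelopes 1, 2, 3, 5, 7, and 8 (prior 1/8 each): the presenter has 6 equally likely choices, so probability 1/6; weight (1/8)·(1/6) = 1/48 each.
If it is in envelope 4 (prior 1/8): the presenter has 7 equally likely choices, so probability 1/7; weight (1/8)·(1/7) = 1/56.
If it is in envelope 6 (prior 1/8): the presenter opened envelope 6, so this case is ruled out; weight (1/8)·0 = 0.
The weights sum to 1/7.
So P(the cheque in envelope 2 | the presenter opened envelope 6) = (1/48) / (1/7) = 7/48.

7/48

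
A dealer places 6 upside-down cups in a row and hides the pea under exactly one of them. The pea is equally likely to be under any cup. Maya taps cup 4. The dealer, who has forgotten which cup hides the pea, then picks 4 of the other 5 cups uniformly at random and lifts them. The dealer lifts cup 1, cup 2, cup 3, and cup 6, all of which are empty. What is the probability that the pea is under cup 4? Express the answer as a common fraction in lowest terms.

Because the dealer chose which cups to lift without knowing where the pea is, the choice is independent of the prize location. Learning that none of the 4 opened cups holds the pea simply rules out those 4 locations and leaves the remaining 2 cups still equally likely by symmetry.
So P(the pea under cup 4) = 1/2.

1/2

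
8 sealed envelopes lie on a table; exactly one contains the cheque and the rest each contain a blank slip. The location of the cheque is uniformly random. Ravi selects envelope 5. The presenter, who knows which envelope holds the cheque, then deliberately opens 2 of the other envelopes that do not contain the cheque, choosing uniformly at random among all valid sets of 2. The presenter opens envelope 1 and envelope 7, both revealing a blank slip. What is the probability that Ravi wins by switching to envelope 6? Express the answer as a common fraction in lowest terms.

7/40

Condition on the true location of the cheque.
If it is in either of envelopes 1 and 7 (prior 1/8 each): that envelope was opened and seen not to hold the prize — ruled out; weight (1/8)·0 = 0 each.
If it is in any of envelopes 2, 3, 4, 6, and 8 (prior 1/8 each): the presenter has 15 equally likely choices, so probability 1/15; weight (1/8)·(1/15) = 1/120 each.
If it is in envelope 5 (prior 1/8): the presenter has 21 equally likely choices, so probability 1/21; weight (1/8)·(1/21) = 1/168.
The weights sum to 1/21.
So P(the cheque in envelope 6 | the presenter opened envelope 1 and envelope 7) = (1/120) / (1/21) = 7/40.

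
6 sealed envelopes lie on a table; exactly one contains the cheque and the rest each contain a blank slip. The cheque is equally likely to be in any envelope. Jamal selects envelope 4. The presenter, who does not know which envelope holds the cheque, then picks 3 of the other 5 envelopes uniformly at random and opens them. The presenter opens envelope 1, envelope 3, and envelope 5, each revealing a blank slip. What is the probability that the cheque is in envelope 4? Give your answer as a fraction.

Apply Bayes' rule, conditioning on where the cheque actually is.
If it is in any of envelopes 1, 3, and 5 (prior 1/6 each): that envelope was opened and seen not to hold the prize — ruled out; weight (1/6)·0 = 0 each.
If it is in any of envelopes 2, 4, and 6 (prior 1/6 each): the presenter picks exactly this set with probability 1/10 regardless, and none is the prize; weight (1/6)·(1/10) = 1/60 each.
The weights sum to 1/20.
So P(the cheque in envelope 4 | the presenter opened envelope 1, envelope 3, and envelope 5) = (1/60) / (1/20) = 1/3.

1/3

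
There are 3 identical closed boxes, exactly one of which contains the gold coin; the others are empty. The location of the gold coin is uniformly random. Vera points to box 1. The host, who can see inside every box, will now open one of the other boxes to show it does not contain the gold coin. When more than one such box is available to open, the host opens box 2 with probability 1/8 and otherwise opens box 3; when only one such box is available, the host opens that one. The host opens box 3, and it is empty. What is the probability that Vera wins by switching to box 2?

8/15

Consider each possible location of the gold coin in turn.
If it is in box 1 (prior 1/3): box 2 is available but not opened, probability 7/8; weight (1/3)·(7/8) = 7/24.
If it is in box 2 (prior 1/3): only box 3 is available, probability 1; weight (1/3)·1 = 1/3.
If it is in box 3 (prior 1/3): the host opened box 3, so this case is ruled out; weight (1/3)·0 = 0.
The weights sum to 5/8.
So P(the gold coin in box 2 | the host opened box 3) = (1/3) / (5/8) = 8/15.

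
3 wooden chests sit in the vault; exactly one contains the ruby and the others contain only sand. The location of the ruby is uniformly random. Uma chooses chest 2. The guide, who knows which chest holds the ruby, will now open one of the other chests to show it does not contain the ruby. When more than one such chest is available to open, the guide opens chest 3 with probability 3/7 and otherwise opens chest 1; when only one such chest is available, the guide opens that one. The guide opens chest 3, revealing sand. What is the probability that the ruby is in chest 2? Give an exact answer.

Apply Bayes' rule, conditioning on where the ruby actually is.
If it is in chest 1 (prior 1/3): only chest 3 is available, probability 1; weight (1/3)·1 = 1/3.
If it is in chest 2 (prior 1/3): chest 3 is available, opened with probability 3/7; weight (1/3)·(3/7) = 1/7.
If it is in chest 3 (prior 1/3): the guide opened chest 3, so this case is ruled out; weight (1/3)·0 = 0.
The weights sum to 10/21.
So P(the ruby in chest 2 | the guide opened chest 3) = (1/7) / (10/21) = 3/10.

3/10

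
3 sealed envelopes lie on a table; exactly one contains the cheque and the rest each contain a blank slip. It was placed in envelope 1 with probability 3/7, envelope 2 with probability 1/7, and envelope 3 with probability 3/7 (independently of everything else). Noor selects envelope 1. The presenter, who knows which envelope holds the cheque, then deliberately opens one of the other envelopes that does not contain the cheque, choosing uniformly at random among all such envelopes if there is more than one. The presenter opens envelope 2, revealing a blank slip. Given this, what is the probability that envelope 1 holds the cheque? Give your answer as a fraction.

1/3

Apply Bayes' rule, conditioning on where the cheque actually is.
If it is in envelope 1 (prior 3/7): the presenter has 2 equally likely choices, so probability 1/2; weight (3/7)·(1/2) = 3/14.
If it is in envelope 2 (prior 1/7): the presenter opened envelope 2, so this case is ruled out; weight (1/7)·0 = 0.
If it is in envelope 3 (prior 3/7): the presenter has no choice, probability 1; weight (3/7)·1 = 3/7.
The weights sum to 9/14.
So P(the cheque in envelope 1 | the presenter opened envelope 2) = (3/14) / (9/14) = 1/3.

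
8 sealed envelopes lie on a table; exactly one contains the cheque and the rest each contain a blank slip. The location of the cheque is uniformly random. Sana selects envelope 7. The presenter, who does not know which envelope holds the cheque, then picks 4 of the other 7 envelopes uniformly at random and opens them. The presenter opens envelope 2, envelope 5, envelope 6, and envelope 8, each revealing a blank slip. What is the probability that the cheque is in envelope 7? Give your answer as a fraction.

1/4

Condition on the true location of the cheque.
If it is in any of envelopes 1, 3, 4, and 7 (prior 1/8 each): the presenter picks exactly this set with probability 1/35 regardless, and none is the prize; weight (1/8)·(1/35) = 1/280 each.
If it is in any of envelopes 2, 5, 6, and 8 (prior 1/8 each): that envelope was opened and seen not to hold the prize — ruled out; weight (1/8)·0 = 0 each.
The weights sum to 1/70.
So P(the cheque in envelope 7 | the presenter opened envelope 2, envelope 5, envelope 6, and envelope 8) = (1/280) / (1/70) = 1/4.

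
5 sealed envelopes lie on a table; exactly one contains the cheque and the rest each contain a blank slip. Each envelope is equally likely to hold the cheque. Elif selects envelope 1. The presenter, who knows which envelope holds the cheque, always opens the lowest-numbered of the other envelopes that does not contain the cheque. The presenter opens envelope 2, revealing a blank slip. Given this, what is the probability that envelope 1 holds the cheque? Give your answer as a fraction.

Apply Bayes' rule, conditioning on where the cheque actually is.
If it is in any of envelopes 1, 3, 4, and 5 (prior 1/5 each): envelope 2 is the lowest-numbered option available, probability 1; weight (1/5)·1 = 1/5 each.
If it is in envelope 2 (prior 1/5): the presenter opened envelope 2, so this case is ruled out; weight (1/5)·0 = 0.
The weights sum to 4/5.
So P(the cheque in envelope 1 | the presenter opened envelope 2) = (1/5) / (4/5) = 1/4.

1/4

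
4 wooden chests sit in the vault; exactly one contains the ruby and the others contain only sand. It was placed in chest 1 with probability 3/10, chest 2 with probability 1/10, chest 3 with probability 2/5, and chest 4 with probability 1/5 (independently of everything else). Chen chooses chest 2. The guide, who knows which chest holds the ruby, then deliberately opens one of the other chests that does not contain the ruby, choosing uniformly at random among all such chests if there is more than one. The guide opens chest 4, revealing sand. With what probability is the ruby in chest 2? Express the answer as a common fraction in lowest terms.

2/23

Condition on the true location of the ruby.
If it is in chest 1 (prior 3/10): the guide has 2 equally likely choices, so probability 1/2; weight (3/10)·(1/2) = 3/20.
If it is in chest 2 (prior 1/10): the guide has 3 equally likely choices, so probability 1/3; weight (1/10)·(1/3) = 1/30.
If it is in chest 3 (prior 2/5): the guide has 2 equally likely choices, so probability 1/2; weight (2/5)·(1/2) = 1/5.
If it is in chest 4 (prior 1/5): the guide opened chest 4, so this case is ruled out; weight (1/5)·0 = 0.
The weights sum to 23/60.
So P(the ruby in chest 2 | the guide opened chest 4) = (1/30) / (23/60) = 2/23.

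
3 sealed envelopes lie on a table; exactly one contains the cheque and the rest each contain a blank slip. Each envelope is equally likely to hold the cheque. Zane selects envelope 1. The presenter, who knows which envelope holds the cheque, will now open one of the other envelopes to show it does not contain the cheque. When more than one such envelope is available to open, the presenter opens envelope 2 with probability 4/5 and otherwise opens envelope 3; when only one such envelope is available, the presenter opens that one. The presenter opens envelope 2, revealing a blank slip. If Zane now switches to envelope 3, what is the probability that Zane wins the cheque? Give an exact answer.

5/9

Condition on the true location of the cheque.
If it is in envelope 1 (prior 1/3): envelope 2 is available, opened with probability 4/5; weight (1/3)·(4/5) = 4/15.
If it is in envelope 2 (prior 1/3): the presenter opened envelope 2, so this case is ruled out; weight (1/3)·0 = 0.
If it is in envelope 3 (prior 1/3): only envelope 2 is available, probability 1; weight (1/3)·1 = 1/3.
The weights sum to 3/5.
So P(the cheque in envelope 3 | the presenter opened envelope 2) = (1/3) / (3/5) = 5/9.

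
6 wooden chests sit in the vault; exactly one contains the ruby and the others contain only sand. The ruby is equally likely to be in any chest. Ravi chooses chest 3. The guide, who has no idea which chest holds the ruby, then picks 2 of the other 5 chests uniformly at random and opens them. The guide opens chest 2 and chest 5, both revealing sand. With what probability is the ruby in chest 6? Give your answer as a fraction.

1/4

Condition on the true location of the ruby.
If it is in any of chests 1, 3, 4, and 6 (prior 1/6 each): the guide picks exactly this set with probability 1/10 regardless, and none is the prize; weight (1/6)·(1/10) = 1/60 each.
If it is in either of chests 2 and 5 (prior 1/6 each): that chest was opened and seen not to hold the prize — ruled out; weight (1/6)·0 = 0 each.
The weights sum to 1/15.
So P(the ruby in chest 6 | the guide opened chest 2 and chest 5) = (1/60) / (1/15) = 1/4.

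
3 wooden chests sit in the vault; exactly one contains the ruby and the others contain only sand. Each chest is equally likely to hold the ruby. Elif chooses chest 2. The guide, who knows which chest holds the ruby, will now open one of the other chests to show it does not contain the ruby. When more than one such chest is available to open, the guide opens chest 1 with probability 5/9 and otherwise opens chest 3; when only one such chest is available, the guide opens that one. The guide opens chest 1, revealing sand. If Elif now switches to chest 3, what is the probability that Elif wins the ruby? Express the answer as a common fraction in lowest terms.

Condition on the true location of the ruby.
If it is in chest 1 (prior 1/3): the guide opened chest 1, so this case is ruled out; weight (1/3)·0 = 0.
If it is in chest 2 (prior 1/3): chest 1 is available, opened with probability 5/9; weight (1/3)·(5/9) = 5/27.
If it is in chest 3 (prior 1/3): only chest 1 is available, probability 1; weight (1/3)·1 = 1/3.
The weights sum to 14/27.
So P(the ruby in chest 3 | the guide opened chest 1) = (1/3) / (14/27) = 9/14.

9/14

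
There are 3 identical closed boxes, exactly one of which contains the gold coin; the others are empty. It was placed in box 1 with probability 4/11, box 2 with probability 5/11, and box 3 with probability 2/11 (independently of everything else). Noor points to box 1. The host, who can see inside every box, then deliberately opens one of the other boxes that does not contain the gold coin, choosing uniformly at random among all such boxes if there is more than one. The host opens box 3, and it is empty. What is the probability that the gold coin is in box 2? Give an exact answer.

Consider each possible location of the gold coin in turn.
If it is in box 1 (prior 4/11): the host has 2 equally likely choices, so probability 1/2; weight (4/11)·(1/2) = 2/11.
If it is in box 2 (prior 5/11): the host has no choice, probability 1; weight (5/11)·1 = 5/11.
If it is in box 3 (prior 2/11): the host opened box 3, so this case is ruled out; weight (2/11)·0 = 0.
The weights sum to 7/11.
So P(the gold coin in box 2 | the host opened box 3) = (5/11) / (7/11) = 5/7.

5/7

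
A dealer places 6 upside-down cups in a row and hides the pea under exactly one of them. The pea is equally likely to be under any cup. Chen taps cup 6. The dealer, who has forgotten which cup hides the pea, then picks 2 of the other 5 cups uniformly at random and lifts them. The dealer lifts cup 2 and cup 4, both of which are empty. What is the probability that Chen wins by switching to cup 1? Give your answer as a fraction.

1/4

Apply Bayes' rule, conditioning on where the pea actually is.
If it is under any of cups 1, 3, 5, and 6 (prior 1/6 each): the dealer picks exactly this set with probability 1/10 regardless, and none is the prize; weight (1/6)·(1/10) = 1/60 each.
If it is under either of cups 2 and 4 (prior 1/6 each): that cup was opened and seen not to hold the prize — ruled out; weight (1/6)·0 = 0 each.
The weights sum to 1/15.
So P(the pea under cup 1 | the dealer opened cup 2 and cup 4) = (1/60) / (1/15) = 1/4.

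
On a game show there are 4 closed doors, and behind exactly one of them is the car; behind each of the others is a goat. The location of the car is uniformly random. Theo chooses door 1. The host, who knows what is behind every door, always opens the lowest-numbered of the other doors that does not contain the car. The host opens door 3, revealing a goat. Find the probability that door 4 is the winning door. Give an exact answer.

Consider each possible location of the car in turn.
If it is behind either of doors 1 and 4 (prior 1/4 each): the host would have opened door 2 instead, probability 0; weight (1/4)·0 = 0 each.
If it is behind door 2 (prior 1/4): door 3 is the lowest-numbered option available, probability 1; weight (1/4)·1 = 1/4.
If it is behind door 3 (prior 1/4): the host opened door 3, so this case is ruled out; weight (1/4)·0 = 0.
The weights sum to 1/4.
So P(the car behind door 4 | the host opened door 3) = 0 / (1/4) = 0.

0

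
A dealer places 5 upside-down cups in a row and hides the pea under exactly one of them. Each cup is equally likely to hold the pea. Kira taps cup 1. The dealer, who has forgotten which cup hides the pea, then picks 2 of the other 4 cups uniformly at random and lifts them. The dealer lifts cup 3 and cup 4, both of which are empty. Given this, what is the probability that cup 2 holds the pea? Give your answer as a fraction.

1/3

Consider each possible location of the pea in turn.
If it is under any of cups 1, 2, and 5 (prior 1/5 each): the dealer picks exactly this set with probability 1/6 regardless, and none is the prize; weight (1/5)·(1/6) = 1/30 each.
If it is under either of cups 3 and 4 (prior 1/5 each): that cup was opened and seen not to hold the prize — ruled out; weight (1/5)·0 = 0 each.
The weights sum to 1/10.
So P(the pea under cup 2 | the dealer opened cup 3 and cup 4) = (1/30) / (1/10) = 1/3.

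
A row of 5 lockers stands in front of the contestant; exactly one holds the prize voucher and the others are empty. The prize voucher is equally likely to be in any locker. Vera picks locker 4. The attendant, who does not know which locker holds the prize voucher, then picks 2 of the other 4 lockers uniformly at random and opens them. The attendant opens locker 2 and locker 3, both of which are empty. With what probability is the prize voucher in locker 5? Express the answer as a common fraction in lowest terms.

1/3

Because the attendant chose which lockers to open without knowing where the prize voucher is, the choice is independent of the prize location. Learning that none of the 2 opened lockers holds the prize voucher simply rules out those 2 locations and leaves the remaining 3 lockers still equally likely by symmetry.
So P(the prize voucher in locker 5) = 1/3.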